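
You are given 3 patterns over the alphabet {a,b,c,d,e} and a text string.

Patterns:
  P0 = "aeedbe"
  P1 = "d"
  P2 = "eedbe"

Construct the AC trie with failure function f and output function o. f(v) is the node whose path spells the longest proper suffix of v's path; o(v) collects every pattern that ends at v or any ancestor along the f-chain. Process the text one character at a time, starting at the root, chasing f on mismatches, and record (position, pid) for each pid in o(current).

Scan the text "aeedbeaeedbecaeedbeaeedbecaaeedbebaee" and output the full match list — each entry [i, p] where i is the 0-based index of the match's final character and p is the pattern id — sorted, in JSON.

Build:
Trie (insert patterns):
  n0 'ε': a→1 d→7 e→8
  n1 'a': e→2
  n2 'ae': e→3
  n3 'aee': d→4
  n4 'aeed': b→5
  n5 'aeedb': e→6
  n6 'aeedbe': ·  ←P0
  n7 'd': ·  ←P1
  n8 'e': e→9
  n9 'ee': d→10
  n10 'eed': b→11
  n11 'eedb': e→12
  n12 'eedbe': ·  ←P2

BFS fail/out derivation:
  n1('a'): parent n0 fail=0; on 'a' 0 → fail=0;  out ∅∪∅=∅
  n7('d'): parent n0 fail=0; on 'd' 0 → fail=0;  out {1}∪∅={1}
  n8('e'): parent n0 fail=0; on 'e' 0 → fail=0;  out ∅∪∅=∅
  n2('ae'): parent n1 fail=0; on 'e' 0 → fail=8;  out ∅∪∅=∅
  n9('ee'): parent n8 fail=0; on 'e' 0 → fail=8;  out ∅∪∅=∅
  n3('aee'): parent n2 fail=8; on 'e' 8 → fail=9;  out ∅∪∅=∅
  n10('eed'): parent n9 fail=8; on 'd' 8→0 → fail=7;  out ∅∪{1}={1}
  n4('aeed'): parent n3 fail=9; on 'd' 9 → fail=10;  out ∅∪{1}={1}
  n11('eedb'): parent n10 fail=7; on 'b' 7→0 → fail=0;  out ∅∪∅=∅
  n5('aeedb'): parent n4 fail=10; on 'b' 10 → fail=11;  out ∅∪∅=∅
  n12('eedbe'): parent n11 fail=0; on 'e' 0 → fail=8;  out {2}∪∅={2}
  n6('aeedbe'): parent n5 fail=11; on 'e' 11 → fail=12;  out {0}∪{2}={0,2}

Run:
i=0 'a': node 0→1
i=1 'e': node 1→2
i=2 'e': node 2→3
i=3 'd': node 3→4  emit P1@[3:3]
i=4 'b': node 4→5
i=5 'e': node 5→6  emit P0@[0:5],P2@[1:5]
i=6 'a': node 6→1 ·f
i=7 'e': node 1→2
i=8 'e': node 2→3
i=9 'd': node 3→4  emit P1@[9:9]
i=10 'b': node 4→5
i=11 'e': node 5→6  emit P0@[6:11],P2@[7:11]
i=12 'c': node 6→0 ·f
i=13 'a': node 0→1
i=14 'e': node 1→2
i=15 'e': node 2→3
i=16 'd': node 3→4  emit P1@[16:16]
i=17 'b': node 4→5
i=18 'e': node 5→6  emit P0@[13:18],P2@[14:18]
i=19 'a': node 6→1 ·f
i=20 'e': node 1→2
i=21 'e': node 2→3
i=22 'd': node 3→4  emit P1@[22:22]
i=23 'b': node 4→5
i=24 'e': node 5→6  emit P0@[19:24],P2@[20:24]
i=25 'c': node 6→0 ·f
i=26 'a': node 0→1
i=27 'a': node 1→1 ·f
i=28 'e': node 1→2
i=29 'e': node 2→3
i=30 'd': node 3→4  emit P1@[30:30]
i=31 'b': node 4→5
i=32 'e': node 5→6  emit P0@[27:32],P2@[28:32]
i=33 'b': node 6→0 ·f
i=34 'a': node 0→1
i=35 'e': node 1→2
i=36 'e': node 2→3

Result: [[3,1],[5,0],[5,2],[9,1],[11,0],[11,2],[16,1],[18,0],[18,2],[22,1],[24,0],[24,2],[30,1],[32,0],[32,2]]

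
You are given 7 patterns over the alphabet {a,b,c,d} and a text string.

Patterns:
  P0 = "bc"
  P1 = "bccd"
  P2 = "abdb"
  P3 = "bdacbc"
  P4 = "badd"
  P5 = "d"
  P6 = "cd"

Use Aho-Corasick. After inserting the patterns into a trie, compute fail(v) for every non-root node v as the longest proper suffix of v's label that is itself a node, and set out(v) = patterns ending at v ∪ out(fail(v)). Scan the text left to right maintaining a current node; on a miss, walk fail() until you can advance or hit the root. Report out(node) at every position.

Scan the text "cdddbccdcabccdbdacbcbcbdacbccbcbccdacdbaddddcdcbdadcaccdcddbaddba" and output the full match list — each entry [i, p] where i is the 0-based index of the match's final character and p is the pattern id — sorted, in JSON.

Build automaton:
Trie (insert patterns):
  0='ε' goto a→5 b→1 c→18 d→17
  1='b' goto a→14 c→2 d→9
  2='bc' goto c→3  [P0 ends]
  3='bcc' goto d→4
  4='bccd' goto ·  [P1 ends]
  5='a' goto b→6
  6='ab' goto d→7
  7='abd' goto b→8
  8='abdb' goto ·  [P2 ends]
  9='bd' goto a→10
  10='bda' goto c→11
  11='bdac' goto b→12
  12='bdacb' goto c→13
  13='bdacbc' goto ·  [P3 ends]
  14='ba' goto d→15
  15='bad' goto d→16
  16='badd' goto ·  [P4 ends]
  17='d' goto ·  [P5 ends]
  18='c' goto d→19
  19='cd' goto ·  [P6 ends]

Failure links (BFS by depth):
  n1('b'): parent n0 fail=0; on 'b' 0 → fail=0;  out ∅∪∅=∅
  n5('a'): parent n0 fail=0; on 'a' 0 → fail=0;  out ∅∪∅=∅
  n17('d'): parent n0 fail=0; on 'd' 0 → fail=0;  out {5}∪∅={5}
  n18('c'): parent n0 fail=0; on 'c' 0 → fail=0;  out ∅∪∅=∅
  n2('bc'): parent n1 fail=0; on 'c' 0 → fail=18;  out {0}∪∅={0}
  n6('ab'): parent n5 fail=0; on 'b' 0 → fail=1;  out ∅∪∅=∅
  n9('bd'): parent n1 fail=0; on 'd' 0 → fail=17;  out ∅∪{5}={5}
  n14('ba'): parent n1 fail=0; on 'a' 0 → fail=5;  out ∅∪∅=∅
  n19('cd'): parent n18 fail=0; on 'd' 0 → fail=17;  out {6}∪{5}={5,6}
  n3('bcc'): parent n2 fail=18; on 'c' 18→0 → fail=18;  out ∅∪∅=∅
  n7('abd'): parent n6 fail=1; on 'd' 1 → fail=9;  out ∅∪{5}={5}
  n10('bda'): parent n9 fail=17; on 'a' 17→0 → fail=5;  out ∅∪∅=∅
  n15('bad'): parent n14 fail=5; on 'd' 5→0 → fail=17;  out ∅∪{5}={5}
  n4('bccd'): parent n3 fail=18; on 'd' 18 → fail=19;  out {1}∪{5,6}={1,5,6}
  n8('abdb'): parent n7 fail=9; on 'b' 9→17→0 → fail=1;  out {2}∪∅={2}
  n11('bdac'): parent n10 fail=5; on 'c' 5→0 → fail=18;  out ∅∪∅=∅
  n16('badd'): parent n15 fail=17; on 'd' 17→0 → fail=17;  out {4}∪{5}={4,5}
  n12('bdacb'): parent n11 fail=18; on 'b' 18→0 → fail=1;  out ∅∪∅=∅
  n13('bdacbc'): parent n12 fail=1; on 'c' 1 → fail=2;  out {3}∪{0}={0,3}

Text stream:
pos 0 'c': at 18
pos 1 'd': at 19  ** P5@[1:1],P6@[0:1]
pos 2 'd': at 17 (fail-walked)  ** P5@[2:2]
pos 3 'd': at 17 (fail-walked)  ** P5@[3:3]
pos 4 'b': at 1 (fail-walked)
pos 5 'c': at 2  ** P0@[4:5]
pos 6 'c': at 3
pos 7 'd': at 4  ** P1@[4:7],P5@[7:7],P6@[6:7]
pos 8 'c': at 18 (fail-walked)
pos 9 'a': at 5 (fail-walked)
pos 10 'b': at 6
pos 11 'c': at 2 (fail-walked)  ** P0@[10:11]
pos 12 'c': at 3
pos 13 'd': at 4  ** P1@[10:13],P5@[13:13],P6@[12:13]
pos 14 'b': at 1 (fail-walked)
pos 15 'd': at 9  ** P5@[15:15]
pos 16 'a': at 10
pos 17 'c': at 11
pos 18 'b': at 12
pos 19 'c': at 13  ** P0@[18:19],P3@[14:19]
pos 20 'b': at 1 (fail-walked)
pos 21 'c': at 2  ** P0@[20:21]
pos 22 'b': at 1 (fail-walked)
pos 23 'd': at 9  ** P5@[23:23]
pos 24 'a': at 10
pos 25 'c': at 11
pos 26 'b': at 12
pos 27 'c': at 13  ** P0@[26:27],P3@[22:27]
pos 28 'c': at 3 (fail-walked)
pos 29 'b': at 1 (fail-walked)
pos 30 'c': at 2  ** P0@[29:30]
pos 31 'b': at 1 (fail-walked)
pos 32 'c': at 2  ** P0@[31:32]
pos 33 'c': at 3
pos 34 'd': at 4  ** P1@[31:34],P5@[34:34],P6@[33:34]
pos 35 'a': at 5 (fail-walked)
pos 36 'c': at 18 (fail-walked)
pos 37 'd': at 19  ** P5@[37:37],P6@[36:37]
pos 38 'b': at 1 (fail-walked)
pos 39 'a': at 14
pos 40 'd': at 15  ** P5@[40:40]
pos 41 'd': at 16  ** P4@[38:41],P5@[41:41]
pos 42 'd': at 17 (fail-walked)  ** P5@[42:42]
pos 43 'd': at 17 (fail-walked)  ** P5@[43:43]
pos 44 'c': at 18 (fail-walked)
pos 45 'd': at 19  ** P5@[45:45],P6@[44:45]
pos 46 'c': at 18 (fail-walked)
pos 47 'b': at 1 (fail-walked)
pos 48 'd': at 9  ** P5@[48:48]
pos 49 'a': at 10
pos 50 'd': at 17 (fail-walked)  ** P5@[50:50]
pos 51 'c': at 18 (fail-walked)
pos 52 'a': at 5 (fail-walked)
pos 53 'c': at 18 (fail-walked)
pos 54 'c': at 18 (fail-walked)
pos 55 'd': at 19  ** P5@[55:55],P6@[54:55]
pos 56 'c': at 18 (fail-walked)
pos 57 'd': at 19  ** P5@[57:57],P6@[56:57]
pos 58 'd': at 17 (fail-walked)  ** P5@[58:58]
pos 59 'b': at 1 (fail-walked)
pos 60 'a': at 14
pos 61 'd': at 15  ** P5@[61:61]
pos 62 'd': at 16  ** P4@[59:62],P5@[62:62]
pos 63 'b': at 1 (fail-walked)
pos 64 'a': at 14

Result: [[1,5],[1,6],[2,5],[3,5],[5,0],[7,1],[7,5],[7,6],[11,0],[13,1],[13,5],[13,6],[15,5],[19,0],[19,3],[21,0],[23,5],[27,0],[27,3],[30,0],[32,0],[34,1],[34,5],[34,6],[37,5],[37,6],[40,5],[41,4],[41,5],[42,5],[43,5],[45,5],[45,6],[48,5],[50,5],[55,5],[55,6],[57,5],[57,6],[58,5],[61,5],[62,4],[62,5]]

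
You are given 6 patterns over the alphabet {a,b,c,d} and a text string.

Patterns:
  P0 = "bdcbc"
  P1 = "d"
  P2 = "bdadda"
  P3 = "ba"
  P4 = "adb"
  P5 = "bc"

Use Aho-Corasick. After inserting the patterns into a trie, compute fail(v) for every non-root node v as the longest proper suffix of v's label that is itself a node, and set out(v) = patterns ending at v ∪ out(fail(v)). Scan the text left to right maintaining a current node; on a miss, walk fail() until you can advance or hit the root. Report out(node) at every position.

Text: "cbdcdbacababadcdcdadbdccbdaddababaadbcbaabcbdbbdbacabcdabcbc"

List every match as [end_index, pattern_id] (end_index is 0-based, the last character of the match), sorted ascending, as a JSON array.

Build:
Trie nodes:
  0='ε' goto a→12 b→1 d→6
  1='b' goto a→11 c→15 d→2
  2='bd' goto a→7 c→3
  3='bdc' goto b→4
  4='bdcb' goto c→5
  5='bdcbc' goto ·  [P0 ends]
  6='d' goto ·  [P1 ends]
  7='bda' goto d→8
  8='bdad' goto d→9
  9='bdadd' goto a→10
  10='bdadda' goto ·  [P2 ends]
  11='ba' goto ·  [P3 ends]
  12='a' goto d→13
  13='ad' goto b→14
  14='adb' goto ·  [P4 ends]
  15='bc' goto ·  [P5 ends]

BFS fail/out derivation:
  n1('b'): parent n0 fail=0; on 'b' 0 → fail=0;  out ∅∪∅=∅
  n6('d'): parent n0 fail=0; on 'd' 0 → fail=0;  out {1}∪∅={1}
  n12('a'): parent n0 fail=0; on 'a' 0 → fail=0;  out ∅∪∅=∅
  n2('bd'): parent n1 fail=0; on 'd' 0 → fail=6;  out ∅∪{1}={1}
  n11('ba'): parent n1 fail=0; on 'a' 0 → fail=12;  out {3}∪∅={3}
  n13('ad'): parent n12 fail=0; on 'd' 0 → fail=6;  out ∅∪{1}={1}
  n15('bc'): parent n1 fail=0; on 'c' 0 → fail=0;  out {5}∪∅={5}
  n3('bdc'): parent n2 fail=6; on 'c' 6→0 → fail=0;  out ∅∪∅=∅
  n7('bda'): parent n2 fail=6; on 'a' 6→0 → fail=12;  out ∅∪∅=∅
  n14('adb'): parent n13 fail=6; on 'b' 6→0 → fail=1;  out {4}∪∅={4}
  n4('bdcb'): parent n3 fail=0; on 'b' 0 → fail=1;  out ∅∪∅=∅
  n8('bdad'): parent n7 fail=12; on 'd' 12 → fail=13;  out ∅∪{1}={1}
  n5('bdcbc'): parent n4 fail=1; on 'c' 1 → fail=15;  out {0}∪{5}={0,5}
  n9('bdadd'): parent n8 fail=13; on 'd' 13→6→0 → fail=6;  out ∅∪{1}={1}
  n10('bdadda'): parent n9 fail=6; on 'a' 6→0 → fail=12;  out {2}∪∅={2}

Run:
[0] read 'c'  n0⇒n0
[1] read 'b'  n0⇒n1
[2] read 'd'  n1⇒n2  → match P1@[2:2]
[3] read 'c'  n2⇒n3
[4] read 'd'  n3⇒n6 (fail-walked)  → match P1@[4:4]
[5] read 'b'  n6⇒n1 (fail-walked)
[6] read 'a'  n1⇒n11  → match P3@[5:6]
[7] read 'c'  n11⇒n0 (fail-walked)
[8] read 'a'  n0⇒n12
[9] read 'b'  n12⇒n1 (fail-walked)
[10] read 'a'  n1⇒n11  → match P3@[9:10]
[11] read 'b'  n11⇒n1 (fail-walked)
[12] read 'a'  n1⇒n11  → match P3@[11:12]
[13] read 'd'  n11⇒n13 (fail-walked)  → match P1@[13:13]
[14] read 'c'  n13⇒n0 (fail-walked)
[15] read 'd'  n0⇒n6  → match P1@[15:15]
[16] read 'c'  n6⇒n0 (fail-walked)
[17] read 'd'  n0⇒n6  → match P1@[17:17]
[18] read 'a'  n6⇒n12 (fail-walked)
[19] read 'd'  n12⇒n13  → match P1@[19:19]
[20] read 'b'  n13⇒n14  → match P4@[18:20]
[21] read 'd'  n14⇒n2 (fail-walked)  → match P1@[21:21]
[22] read 'c'  n2⇒n3
[23] read 'c'  n3⇒n0 (fail-walked)
[24] read 'b'  n0⇒n1
[25] read 'd'  n1⇒n2  → match P1@[25:25]
[26] read 'a'  n2⇒n7
[27] read 'd'  n7⇒n8  → match P1@[27:27]
[28] read 'd'  n8⇒n9  → match P1@[28:28]
[29] read 'a'  n9⇒n10  → match P2@[24:29]
[30] read 'b'  n10⇒n1 (fail-walked)
[31] read 'a'  n1⇒n11  → match P3@[30:31]
[32] read 'b'  n11⇒n1 (fail-walked)
[33] read 'a'  n1⇒n11  → match P3@[32:33]
[34] read 'a'  n11⇒n12 (fail-walked)
[35] read 'd'  n12⇒n13  → match P1@[35:35]
[36] read 'b'  n13⇒n14  → match P4@[34:36]
[37] read 'c'  n14⇒n15 (fail-walked)  → match P5@[36:37]
[38] read 'b'  n15⇒n1 (fail-walked)
[39] read 'a'  n1⇒n11  → match P3@[38:39]
[40] read 'a'  n11⇒n12 (fail-walked)
[41] read 'b'  n12⇒n1 (fail-walked)
[42] read 'c'  n1⇒n15  → match P5@[41:42]
[43] read 'b'  n15⇒n1 (fail-walked)
[44] read 'd'  n1⇒n2  → match P1@[44:44]
[45] read 'b'  n2⇒n1 (fail-walked)
[46] read 'b'  n1⇒n1 (fail-walked)
[47] read 'd'  n1⇒n2  → match P1@[47:47]
[48] read 'b'  n2⇒n1 (fail-walked)
[49] read 'a'  n1⇒n11  → match P3@[48:49]
[50] read 'c'  n11⇒n0 (fail-walked)
[51] read 'a'  n0⇒n12
[52] read 'b'  n12⇒n1 (fail-walked)
[53] read 'c'  n1⇒n15  → match P5@[52:53]
[54] read 'd'  n15⇒n6 (fail-walked)  → match P1@[54:54]
[55] read 'a'  n6⇒n12 (fail-walked)
[56] read 'b'  n12⇒n1 (fail-walked)
[57] read 'c'  n1⇒n15  → match P5@[56:57]
[58] read 'b'  n15⇒n1 (fail-walked)
[59] read 'c'  n1⇒n15  → match P5@[58:59]

All matches (sorted): [[2,1],[4,1],[6,3],[10,3],[12,3],[13,1],[15,1],[17,1],[19,1],[20,4],[21,1],[25,1],[27,1],[28,1],[29,2],[31,3],[33,3],[35,1],[36,4],[37,5],[39,3],[42,5],[44,1],[47,1],[49,3],[53,5],[54,1],[57,5],[59,5]]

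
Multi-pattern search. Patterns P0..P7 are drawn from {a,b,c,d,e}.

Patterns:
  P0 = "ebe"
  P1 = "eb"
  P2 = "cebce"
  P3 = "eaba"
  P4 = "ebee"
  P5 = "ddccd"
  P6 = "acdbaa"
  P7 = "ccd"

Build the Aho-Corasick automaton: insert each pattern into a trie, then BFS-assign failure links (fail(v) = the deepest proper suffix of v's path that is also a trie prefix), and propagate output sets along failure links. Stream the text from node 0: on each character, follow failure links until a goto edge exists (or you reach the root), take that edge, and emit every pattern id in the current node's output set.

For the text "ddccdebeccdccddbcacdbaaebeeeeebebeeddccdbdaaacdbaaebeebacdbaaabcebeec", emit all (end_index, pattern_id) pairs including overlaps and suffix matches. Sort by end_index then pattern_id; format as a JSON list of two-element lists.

Build:
Trie nodes:
  0='ε' goto a→18 c→4 d→13 e→1
  1='e' goto a→9 b→2
  2='eb' goto e→3  [P1 ends]
  3='ebe' goto e→12  [P0 ends]
  4='c' goto c→24 e→5
  5='ce' goto b→6
  6='ceb' goto c→7
  7='cebc' goto e→8
  8='cebce' goto ·  [P2 ends]
  9='ea' goto b→10
  10='eab' goto a→11
  11='eaba' goto ·  [P3 ends]
  12='ebee' goto ·  [P4 ends]
  13='d' goto d→14
  14='dd' goto c→15
  15='ddc' goto c→16
  16='ddcc' goto d→17
  17='ddccd' goto ·  [P5 ends]
  18='a' goto c→19
  19='ac' goto d→20
  20='acd' goto b→21
  21='acdb' goto a→22
  22='acdba' goto a→23
  23='acdbaa' goto ·  [P6 ends]
  24='cc' goto d→25
  25='ccd' goto ·  [P7 ends]

Failure links (BFS by depth):
  fail(1) 'e': from fail(0)=0 chase 'e': 0 ⇒ 0;  out=∅∪out(0)=∅
  fail(4) 'c': from fail(0)=0 chase 'c': 0 ⇒ 0;  out=∅∪out(0)=∅
  fail(13) 'd': from fail(0)=0 chase 'd': 0 ⇒ 0;  out=∅∪out(0)=∅
  fail(18) 'a': from fail(0)=0 chase 'a': 0 ⇒ 0;  out=∅∪out(0)=∅
  fail(2) 'eb': from fail(1)=0 chase 'b': 0 ⇒ 0;  out={1}∪out(0)={1}
  fail(5) 'ce': from fail(4)=0 chase 'e': 0 ⇒ 1;  out=∅∪out(1)=∅
  fail(9) 'ea': from fail(1)=0 chase 'a': 0 ⇒ 18;  out=∅∪out(18)=∅
  fail(14) 'dd': from fail(13)=0 chase 'd': 0 ⇒ 13;  out=∅∪out(13)=∅
  fail(19) 'ac': from fail(18)=0 chase 'c': 0 ⇒ 4;  out=∅∪out(4)=∅
  fail(24) 'cc': from fail(4)=0 chase 'c': 0 ⇒ 4;  out=∅∪out(4)=∅
  fail(3) 'ebe': from fail(2)=0 chase 'e': 0 ⇒ 1;  out={0}∪out(1)={0}
  fail(6) 'ceb': from fail(5)=1 chase 'b': 1 ⇒ 2;  out=∅∪out(2)={1}
  fail(10) 'eab': from fail(9)=18 chase 'b': 18→0 ⇒ 0;  out=∅∪out(0)=∅
  fail(15) 'ddc': from fail(14)=13 chase 'c': 13→0 ⇒ 4;  out=∅∪out(4)=∅
  fail(20) 'acd': from fail(19)=4 chase 'd': 4→0 ⇒ 13;  out=∅∪out(13)=∅
  fail(25) 'ccd': from fail(24)=4 chase 'd': 4→0 ⇒ 13;  out={7}∪out(13)={7}
  fail(7) 'cebc': from fail(6)=2 chase 'c': 2→0 ⇒ 4;  out=∅∪out(4)=∅
  fail(11) 'eaba': from fail(10)=0 chase 'a': 0 ⇒ 18;  out={3}∪out(18)={3}
  fail(12) 'ebee': from fail(3)=1 chase 'e': 1→0 ⇒ 1;  out={4}∪out(1)={4}
  fail(16) 'ddcc': from fail(15)=4 chase 'c': 4 ⇒ 24;  out=∅∪out(24)=∅
  fail(21) 'acdb': from fail(20)=13 chase 'b': 13→0 ⇒ 0;  out=∅∪out(0)=∅
  fail(8) 'cebce': from fail(7)=4 chase 'e': 4 ⇒ 5;  out={2}∪out(5)={2}
  fail(17) 'ddccd': from fail(16)=24 chase 'd': 24 ⇒ 25;  out={5}∪out(25)={5,7}
  fail(22) 'acdba': from fail(21)=0 chase 'a': 0 ⇒ 18;  out=∅∪out(18)=∅
  fail(23) 'acdbaa': from fail(22)=18 chase 'a': 18→0 ⇒ 18;  out={6}∪out(18)={6}

Scan:
[0] read 'd'  n0⇒n13
[1] read 'd'  n13⇒n14
[2] read 'c'  n14⇒n15
[3] read 'c'  n15⇒n16
[4] read 'd'  n16⇒n17  emit P5@[0:4],P7@[2:4]
[5] read 'e'  n17⇒n1 (via fail)
[6] read 'b'  n1⇒n2  emit P1@[5:6]
[7] read 'e'  n2⇒n3  emit P0@[5:7]
[8] read 'c'  n3⇒n4 (via fail)
[9] read 'c'  n4⇒n24
[10] read 'd'  n24⇒n25  emit P7@[8:10]
[11] read 'c'  n25⇒n4 (via fail)
[12] read 'c'  n4⇒n24
[13] read 'd'  n24⇒n25  emit P7@[11:13]
[14] read 'd'  n25⇒n14 (via fail)
[15] read 'b'  n14⇒n0 (via fail)
[16] read 'c'  n0⇒n4
[17] read 'a'  n4⇒n18 (via fail)
[18] read 'c'  n18⇒n19
[19] read 'd'  n19⇒n20
[20] read 'b'  n20⇒n21
[21] read 'a'  n21⇒n22
[22] read 'a'  n22⇒n23  emit P6@[17:22]
[23] read 'e'  n23⇒n1 (via fail)
[24] read 'b'  n1⇒n2  emit P1@[23:24]
[25] read 'e'  n2⇒n3  emit P0@[23:25]
[26] read 'e'  n3⇒n12  emit P4@[23:26]
[27] read 'e'  n12⇒n1 (via fail)
[28] read 'e'  n1⇒n1 (via fail)
[29] read 'e'  n1⇒n1 (via fail)
[30] read 'b'  n1⇒n2  emit P1@[29:30]
[31] read 'e'  n2⇒n3  emit P0@[29:31]
[32] read 'b'  n3⇒n2 (via fail)  emit P1@[31:32]
[33] read 'e'  n2⇒n3  emit P0@[31:33]
[34] read 'e'  n3⇒n12  emit P4@[31:34]
[35] read 'd'  n12⇒n13 (via fail)
[36] read 'd'  n13⇒n14
[37] read 'c'  n14⇒n15
[38] read 'c'  n15⇒n16
[39] read 'd'  n16⇒n17  emit P5@[35:39],P7@[37:39]
[40] read 'b'  n17⇒n0 (via fail)
[41] read 'd'  n0⇒n13
[42] read 'a'  n13⇒n18 (via fail)
[43] read 'a'  n18⇒n18 (via fail)
[44] read 'a'  n18⇒n18 (via fail)
[45] read 'c'  n18⇒n19
[46] read 'd'  n19⇒n20
[47] read 'b'  n20⇒n21
[48] read 'a'  n21⇒n22
[49] read 'a'  n22⇒n23  emit P6@[44:49]
[50] read 'e'  n23⇒n1 (via fail)
[51] read 'b'  n1⇒n2  emit P1@[50:51]
[52] read 'e'  n2⇒n3  emit P0@[50:52]
[53] read 'e'  n3⇒n12  emit P4@[50:53]
[54] read 'b'  n12⇒n2 (via fail)  emit P1@[53:54]
[55] read 'a'  n2⇒n18 (via fail)
[56] read 'c'  n18⇒n19
[57] read 'd'  n19⇒n20
[58] read 'b'  n20⇒n21
[59] read 'a'  n21⇒n22
[60] read 'a'  n22⇒n23  emit P6@[55:60]
[61] read 'a'  n23⇒n18 (via fail)
[62] read 'b'  n18⇒n0 (via fail)
[63] read 'c'  n0⇒n4
[64] read 'e'  n4⇒n5
[65] read 'b'  n5⇒n6  emit P1@[64:65]
[66] read 'e'  n6⇒n3 (via fail)  emit P0@[64:66]
[67] read 'e'  n3⇒n12  emit P4@[64:67]
[68] read 'c'  n12⇒n4 (via fail)

All matches (sorted): [[4,5],[4,7],[6,1],[7,0],[10,7],[13,7],[22,6],[24,1],[25,0],[26,4],[30,1],[31,0],[32,1],[33,0],[34,4],[39,5],[39,7],[49,6],[51,1],[52,0],[53,4],[54,1],[60,6],[65,1],[66,0],[67,4]]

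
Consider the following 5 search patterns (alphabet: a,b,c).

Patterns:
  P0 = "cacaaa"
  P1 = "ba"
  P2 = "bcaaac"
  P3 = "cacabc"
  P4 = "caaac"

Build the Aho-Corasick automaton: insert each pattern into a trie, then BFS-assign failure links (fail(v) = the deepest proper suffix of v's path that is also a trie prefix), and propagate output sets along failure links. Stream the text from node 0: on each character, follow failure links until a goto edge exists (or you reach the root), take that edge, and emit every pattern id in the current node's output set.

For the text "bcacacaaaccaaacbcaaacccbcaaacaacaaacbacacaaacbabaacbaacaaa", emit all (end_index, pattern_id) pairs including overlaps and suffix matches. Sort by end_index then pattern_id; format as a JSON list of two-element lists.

Build:
Trie (insert patterns):
  n0 'ε': b→7 c→1
  n1 'c': a→2
  n2 'ca': a→16 c→3
  n3 'cac': a→4
  n4 'caca': a→5 b→14
  n5 'cacaa': a→6
  n6 'cacaaa': ·  [P0 ends]
  n7 'b': a→8 c→9
  n8 'ba': ·  [P1 ends]
  n9 'bc': a→10
  n10 'bca': a→11
  n11 'bcaa': a→12
  n12 'bcaaa': c→13
  n13 'bcaaac': ·  [P2 ends]
  n14 'cacab': c→15
  n15 'cacabc': ·  [P3 ends]
  n16 'caa': a→17
  n17 'caaa': c→18
  n18 'caaac': ·  [P4 ends]

Failure links (BFS by depth):
  n1('c'): parent n0 fail=0; on 'c' 0 → fail=0;  out ∅∪∅=∅
  n7('b'): parent n0 fail=0; on 'b' 0 → fail=0;  out ∅∪∅=∅
  n2('ca'): parent n1 fail=0; on 'a' 0 → fail=0;  out ∅∪∅=∅
  n8('ba'): parent n7 fail=0; on 'a' 0 → fail=0;  out {1}∪∅={1}
  n9('bc'): parent n7 fail=0; on 'c' 0 → fail=1;  out ∅∪∅=∅
  n3('cac'): parent n2 fail=0; on 'c' 0 → fail=1;  out ∅∪∅=∅
  n10('bca'): parent n9 fail=1; on 'a' 1 → fail=2;  out ∅∪∅=∅
  n16('caa'): parent n2 fail=0; on 'a' 0 → fail=0;  out ∅∪∅=∅
  n4('caca'): parent n3 fail=1; on 'a' 1 → fail=2;  out ∅∪∅=∅
  n11('bcaa'): parent n10 fail=2; on 'a' 2 → fail=16;  out ∅∪∅=∅
  n17('caaa'): parent n16 fail=0; on 'a' 0 → fail=0;  out ∅∪∅=∅
  n5('cacaa'): parent n4 fail=2; on 'a' 2 → fail=16;  out ∅∪∅=∅
  n12('bcaaa'): parent n11 fail=16; on 'a' 16 → fail=17;  out ∅∪∅=∅
  n14('cacab'): parent n4 fail=2; on 'b' 2→0 → fail=7;  out ∅∪∅=∅
  n18('caaac'): parent n17 fail=0; on 'c' 0 → fail=1;  out {4}∪∅={4}
  n6('cacaaa'): parent n5 fail=16; on 'a' 16 → fail=17;  out {0}∪∅={0}
  n13('bcaaac'): parent n12 fail=17; on 'c' 17 → fail=18;  out {2}∪{4}={2,4}
  n15('cacabc'): parent n14 fail=7; on 'c' 7 → fail=9;  out {3}∪∅={3}

Scan:
[0] read 'b'  n0⇒n7
[1] read 'c'  n7⇒n9
[2] read 'a'  n9⇒n10
[3] read 'c'  n10⇒n3 (fail-walked)
[4] read 'a'  n3⇒n4
[5] read 'c'  n4⇒n3 (fail-walked)
[6] read 'a'  n3⇒n4
[7] read 'a'  n4⇒n5
[8] read 'a'  n5⇒n6  ** P0@[3:8]
[9] read 'c'  n6⇒n18 (fail-walked)  ** P4@[5:9]
[10] read 'c'  n18⇒n1 (fail-walked)
[11] read 'a'  n1⇒n2
[12] read 'a'  n2⇒n16
[13] read 'a'  n16⇒n17
[14] read 'c'  n17⇒n18  ** P4@[10:14]
[15] read 'b'  n18⇒n7 (fail-walked)
[16] read 'c'  n7⇒n9
[17] read 'a'  n9⇒n10
[18] read 'a'  n10⇒n11
[19] read 'a'  n11⇒n12
[20] read 'c'  n12⇒n13  ** P2@[15:20],P4@[16:20]
[21] read 'c'  n13⇒n1 (fail-walked)
[22] read 'c'  n1⇒n1 (fail-walked)
[23] read 'b'  n1⇒n7 (fail-walked)
[24] read 'c'  n7⇒n9
[25] read 'a'  n9⇒n10
[26] read 'a'  n10⇒n11
[27] read 'a'  n11⇒n12
[28] read 'c'  n12⇒n13  ** P2@[23:28],P4@[24:28]
[29] read 'a'  n13⇒n2 (fail-walked)
[30] read 'a'  n2⇒n16
[31] read 'c'  n16⇒n1 (fail-walked)
[32] read 'a'  n1⇒n2
[33] read 'a'  n2⇒n16
[34] read 'a'  n16⇒n17
[35] read 'c'  n17⇒n18  ** P4@[31:35]
[36] read 'b'  n18⇒n7 (fail-walked)
[37] read 'a'  n7⇒n8  ** P1@[36:37]
[38] read 'c'  n8⇒n1 (fail-walked)
[39] read 'a'  n1⇒n2
[40] read 'c'  n2⇒n3
[41] read 'a'  n3⇒n4
[42] read 'a'  n4⇒n5
[43] read 'a'  n5⇒n6  ** P0@[38:43]
[44] read 'c'  n6⇒n18 (fail-walked)  ** P4@[40:44]
[45] read 'b'  n18⇒n7 (fail-walked)
[46] read 'a'  n7⇒n8  ** P1@[45:46]
[47] read 'b'  n8⇒n7 (fail-walked)
[48] read 'a'  n7⇒n8  ** P1@[47:48]
[49] read 'a'  n8⇒n0 (fail-walked)
[50] read 'c'  n0⇒n1
[51] read 'b'  n1⇒n7 (fail-walked)
[52] read 'a'  n7⇒n8  ** P1@[51:52]
[53] read 'a'  n8⇒n0 (fail-walked)
[54] read 'c'  n0⇒n1
[55] read 'a'  n1⇒n2
[56] read 'a'  n2⇒n16
[57] read 'a'  n16⇒n17

All matches (sorted): [[8,0],[9,4],[14,4],[20,2],[20,4],[28,2],[28,4],[35,4],[37,1],[43,0],[44,4],[46,1],[48,1],[52,1]]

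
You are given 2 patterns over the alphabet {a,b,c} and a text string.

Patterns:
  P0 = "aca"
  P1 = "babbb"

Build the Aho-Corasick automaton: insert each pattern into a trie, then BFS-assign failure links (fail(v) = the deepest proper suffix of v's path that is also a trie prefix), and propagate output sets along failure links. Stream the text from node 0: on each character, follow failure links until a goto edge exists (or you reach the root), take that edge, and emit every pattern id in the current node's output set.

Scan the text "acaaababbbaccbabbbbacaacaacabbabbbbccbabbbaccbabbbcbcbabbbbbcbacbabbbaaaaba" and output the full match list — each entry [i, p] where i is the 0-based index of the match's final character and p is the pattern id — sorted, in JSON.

Build automaton:
Trie nodes:
  n0 'ε': a→1 b→4
  n1 'a': c→2
  n2 'ac': a→3
  n3 'aca': ·  [P0 ends]
  n4 'b': a→5
  n5 'ba': b→6
  n6 'bab': b→7
  n7 'babb': b→8
  n8 'babbb': ·  [P1 ends]

BFS fail/out derivation:
  n1('a'): parent n0 fail=0; on 'a' 0 → fail=0;  out ∅∪∅=∅
  n4('b'): parent n0 fail=0; on 'b' 0 → fail=0;  out ∅∪∅=∅
  n2('ac'): parent n1 fail=0; on 'c' 0 → fail=0;  out ∅∪∅=∅
  n5('ba'): parent n4 fail=0; on 'a' 0 → fail=1;  out ∅∪∅=∅
  n3('aca'): parent n2 fail=0; on 'a' 0 → fail=1;  out {0}∪∅={0}
  n6('bab'): parent n5 fail=1; on 'b' 1→0 → fail=4;  out ∅∪∅=∅
  n7('babb'): parent n6 fail=4; on 'b' 4→0 → fail=4;  out ∅∪∅=∅
  n8('babbb'): parent n7 fail=4; on 'b' 4→0 → fail=4;  out {1}∪∅={1}

Run:
[0] read 'a'  n0⇒n1
[1] read 'c'  n1⇒n2
[2] read 'a'  n2⇒n3  ** P0@[0:2]
[3] read 'a'  n3⇒n1 ·f
[4] read 'a'  n1⇒n1 ·f
[5] read 'b'  n1⇒n4 ·f
[6] read 'a'  n4⇒n5
[7] read 'b'  n5⇒n6
[8] read 'b'  n6⇒n7
[9] read 'b'  n7⇒n8  ** P1@[5:9]
[10] read 'a'  n8⇒n5 ·f
[11] read 'c'  n5⇒n2 ·f
[12] read 'c'  n2⇒n0 ·f
[13] read 'b'  n0⇒n4
[14] read 'a'  n4⇒n5
[15] read 'b'  n5⇒n6
[16] read 'b'  n6⇒n7
[17] read 'b'  n7⇒n8  ** P1@[13:17]
[18] read 'b'  n8⇒n4 ·f
[19] read 'a'  n4⇒n5
[20] read 'c'  n5⇒n2 ·f
[21] read 'a'  n2⇒n3  ** P0@[19:21]
[22] read 'a'  n3⇒n1 ·f
[23] read 'c'  n1⇒n2
[24] read 'a'  n2⇒n3  ** P0@[22:24]
[25] read 'a'  n3⇒n1 ·f
[26] read 'c'  n1⇒n2
[27] read 'a'  n2⇒n3  ** P0@[25:27]
[28] read 'b'  n3⇒n4 ·f
[29] read 'b'  n4⇒n4 ·f
[30] read 'a'  n4⇒n5
[31] read 'b'  n5⇒n6
[32] read 'b'  n6⇒n7
[33] read 'b'  n7⇒n8  ** P1@[29:33]
[34] read 'b'  n8⇒n4 ·f
[35] read 'c'  n4⇒n0 ·f
[36] read 'c'  n0⇒n0
[37] read 'b'  n0⇒n4
[38] read 'a'  n4⇒n5
[39] read 'b'  n5⇒n6
[40] read 'b'  n6⇒n7
[41] read 'b'  n7⇒n8  ** P1@[37:41]
[42] read 'a'  n8⇒n5 ·f
[43] read 'c'  n5⇒n2 ·f
[44] read 'c'  n2⇒n0 ·f
[45] read 'b'  n0⇒n4
[46] read 'a'  n4⇒n5
[47] read 'b'  n5⇒n6
[48] read 'b'  n6⇒n7
[49] read 'b'  n7⇒n8  ** P1@[45:49]
[50] read 'c'  n8⇒n0 ·f
[51] read 'b'  n0⇒n4
[52] read 'c'  n4⇒n0 ·f
[53] read 'b'  n0⇒n4
[54] read 'a'  n4⇒n5
[55] read 'b'  n5⇒n6
[56] read 'b'  n6⇒n7
[57] read 'b'  n7⇒n8  ** P1@[53:57]
[58] read 'b'  n8⇒n4 ·f
[59] read 'b'  n4⇒n4 ·f
[60] read 'c'  n4⇒n0 ·f
[61] read 'b'  n0⇒n4
[62] read 'a'  n4⇒n5
[63] read 'c'  n5⇒n2 ·f
[64] read 'b'  n2⇒n4 ·f
[65] read 'a'  n4⇒n5
[66] read 'b'  n5⇒n6
[67] read 'b'  n6⇒n7
[68] read 'b'  n7⇒n8  ** P1@[64:68]
[69] read 'a'  n8⇒n5 ·f
[70] read 'a'  n5⇒n1 ·f
[71] read 'a'  n1⇒n1 ·f
[72] read 'a'  n1⇒n1 ·f
[73] read 'b'  n1⇒n4 ·f
[74] read 'a'  n4⇒n5

Matches: [[2,0],[9,1],[17,1],[21,0],[24,0],[27,0],[33,1],[41,1],[49,1],[57,1],[68,1]]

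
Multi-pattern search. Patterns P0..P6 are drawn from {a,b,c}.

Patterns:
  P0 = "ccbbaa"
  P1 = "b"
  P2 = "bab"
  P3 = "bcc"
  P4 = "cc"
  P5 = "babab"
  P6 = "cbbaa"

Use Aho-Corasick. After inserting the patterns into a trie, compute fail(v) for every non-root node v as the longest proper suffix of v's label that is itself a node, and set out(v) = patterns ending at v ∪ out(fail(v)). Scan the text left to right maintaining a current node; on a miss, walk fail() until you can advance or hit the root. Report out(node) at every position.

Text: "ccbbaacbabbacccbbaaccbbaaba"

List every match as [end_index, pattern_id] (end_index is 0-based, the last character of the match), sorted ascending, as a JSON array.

Build:
Trie (insert patterns):
  n0 'ε': b→7 c→1
  n1 'c': b→14 c→2
  n2 'cc': b→3  ←P4
  n3 'ccb': b→4
  n4 'ccbb': a→5
  n5 'ccbba': a→6
  n6 'ccbbaa': ·  ←P0
  n7 'b': a→8 c→10  ←P1
  n8 'ba': b→9
  n9 'bab': a→12  ←P2
  n10 'bc': c→11
  n11 'bcc': ·  ←P3
  n12 'baba': b→13
  n13 'babab': ·  ←P5
  n14 'cb': b→15
  n15 'cbb': a→16
  n16 'cbba': a→17
  n17 'cbbaa': ·  ←P6

BFS fail/out derivation:
  fail(1) 'c': from fail(0)=0 chase 'c': 0 ⇒ 0;  out=∅∪out(0)=∅
  fail(7) 'b': from fail(0)=0 chase 'b': 0 ⇒ 0;  out={1}∪out(0)={1}
  fail(2) 'cc': from fail(1)=0 chase 'c': 0 ⇒ 1;  out={4}∪out(1)={4}
  fail(8) 'ba': from fail(7)=0 chase 'a': 0 ⇒ 0;  out=∅∪out(0)=∅
  fail(10) 'bc': from fail(7)=0 chase 'c': 0 ⇒ 1;  out=∅∪out(1)=∅
  fail(14) 'cb': from fail(1)=0 chase 'b': 0 ⇒ 7;  out=∅∪out(7)={1}
  fail(3) 'ccb': from fail(2)=1 chase 'b': 1 ⇒ 14;  out=∅∪out(14)={1}
  fail(9) 'bab': from fail(8)=0 chase 'b': 0 ⇒ 7;  out={2}∪out(7)={1,2}
  fail(11) 'bcc': from fail(10)=1 chase 'c': 1 ⇒ 2;  out={3}∪out(2)={3,4}
  fail(15) 'cbb': from fail(14)=7 chase 'b': 7→0 ⇒ 7;  out=∅∪out(7)={1}
  fail(4) 'ccbb': from fail(3)=14 chase 'b': 14 ⇒ 15;  out=∅∪out(15)={1}
  fail(12) 'baba': from fail(9)=7 chase 'a': 7 ⇒ 8;  out=∅∪out(8)=∅
  fail(16) 'cbba': from fail(15)=7 chase 'a': 7 ⇒ 8;  out=∅∪out(8)=∅
  fail(5) 'ccbba': from fail(4)=15 chase 'a': 15 ⇒ 16;  out=∅∪out(16)=∅
  fail(13) 'babab': from fail(12)=8 chase 'b': 8 ⇒ 9;  out={5}∪out(9)={1,2,5}
  fail(17) 'cbbaa': from fail(16)=8 chase 'a': 8→0 ⇒ 0;  out={6}∪out(0)={6}
  fail(6) 'ccbbaa': from fail(5)=16 chase 'a': 16 ⇒ 17;  out={0}∪out(17)={0,6}

Run:
[0] read 'c'  n0⇒n1
[1] read 'c'  n1⇒n2  ** P4@[0:1]
[2] read 'b'  n2⇒n3  ** P1@[2:2]
[3] read 'b'  n3⇒n4  ** P1@[3:3]
[4] read 'a'  n4⇒n5
[5] read 'a'  n5⇒n6  ** P0@[0:5],P6@[1:5]
[6] read 'c'  n6⇒n1 (via fail)
[7] read 'b'  n1⇒n14  ** P1@[7:7]
[8] read 'a'  n14⇒n8 (via fail)
[9] read 'b'  n8⇒n9  ** P1@[9:9],P2@[7:9]
[10] read 'b'  n9⇒n7 (via fail)  ** P1@[10:10]
[11] read 'a'  n7⇒n8
[12] read 'c'  n8⇒n1 (via fail)
[13] read 'c'  n1⇒n2  ** P4@[12:13]
[14] read 'c'  n2⇒n2 (via fail)  ** P4@[13:14]
[15] read 'b'  n2⇒n3  ** P1@[15:15]
[16] read 'b'  n3⇒n4  ** P1@[16:16]
[17] read 'a'  n4⇒n5
[18] read 'a'  n5⇒n6  ** P0@[13:18],P6@[14:18]
[19] read 'c'  n6⇒n1 (via fail)
[20] read 'c'  n1⇒n2  ** P4@[19:20]
[21] read 'b'  n2⇒n3  ** P1@[21:21]
[22] read 'b'  n3⇒n4  ** P1@[22:22]
[23] read 'a'  n4⇒n5
[24] read 'a'  n5⇒n6  ** P0@[19:24],P6@[20:24]
[25] read 'b'  n6⇒n7 (via fail)  ** P1@[25:25]
[26] read 'a'  n7⇒n8

All matches (sorted): [[1,4],[2,1],[3,1],[5,0],[5,6],[7,1],[9,1],[9,2],[10,1],[13,4],[14,4],[15,1],[16,1],[18,0],[18,6],[20,4],[21,1],[22,1],[24,0],[24,6],[25,1]]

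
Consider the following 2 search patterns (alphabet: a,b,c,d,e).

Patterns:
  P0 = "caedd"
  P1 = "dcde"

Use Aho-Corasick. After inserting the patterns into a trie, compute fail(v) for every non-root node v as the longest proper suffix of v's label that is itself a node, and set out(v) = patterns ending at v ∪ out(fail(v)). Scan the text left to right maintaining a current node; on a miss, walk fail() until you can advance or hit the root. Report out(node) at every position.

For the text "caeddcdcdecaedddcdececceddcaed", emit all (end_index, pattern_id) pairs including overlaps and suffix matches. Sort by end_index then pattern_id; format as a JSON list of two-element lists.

Build automaton:
Trie (insert patterns):
  0='ε' goto c→1 d→6
  1='c' goto a→2
  2='ca' goto e→3
  3='cae' goto d→4
  4='caed' goto d→5
  5='caedd' goto ·  [P0 ends]
  6='d' goto c→7
  7='dc' goto d→8
  8='dcd' goto e→9
  9='dcde' goto ·  [P1 ends]

BFS fail/out derivation:
  n1('c'): parent n0 fail=0; on 'c' 0 → fail=0;  out ∅∪∅=∅
  n6('d'): parent n0 fail=0; on 'd' 0 → fail=0;  out ∅∪∅=∅
  n2('ca'): parent n1 fail=0; on 'a' 0 → fail=0;  out ∅∪∅=∅
  n7('dc'): parent n6 fail=0; on 'c' 0 → fail=1;  out ∅∪∅=∅
  n3('cae'): parent n2 fail=0; on 'e' 0 → fail=0;  out ∅∪∅=∅
  n8('dcd'): parent n7 fail=1; on 'd' 1→0 → fail=6;  out ∅∪∅=∅
  n4('caed'): parent n3 fail=0; on 'd' 0 → fail=6;  out ∅∪∅=∅
  n9('dcde'): parent n8 fail=6; on 'e' 6→0 → fail=0;  out {1}∪∅={1}
  n5('caedd'): parent n4 fail=6; on 'd' 6→0 → fail=6;  out {0}∪∅={0}

Text stream:
pos 0 'c': at 1
pos 1 'a': at 2
pos 2 'e': at 3
pos 3 'd': at 4
pos 4 'd': at 5  ** P0@[0:4]
pos 5 'c': at 7 (via fail)
pos 6 'd': at 8
pos 7 'c': at 7 (via fail)
pos 8 'd': at 8
pos 9 'e': at 9  ** P1@[6:9]
pos 10 'c': at 1 (via fail)
pos 11 'a': at 2
pos 12 'e': at 3
pos 13 'd': at 4
pos 14 'd': at 5  ** P0@[10:14]
pos 15 'd': at 6 (via fail)
pos 16 'c': at 7
pos 17 'd': at 8
pos 18 'e': at 9  ** P1@[15:18]
pos 19 'c': at 1 (via fail)
pos 20 'e': at 0 (via fail)
pos 21 'c': at 1
pos 22 'c': at 1 (via fail)
pos 23 'e': at 0 (via fail)
pos 24 'd': at 6
pos 25 'd': at 6 (via fail)
pos 26 'c': at 7
pos 27 'a': at 2 (via fail)
pos 28 'e': at 3
pos 29 'd': at 4

Result: [[4,0],[9,1],[14,0],[18,1]]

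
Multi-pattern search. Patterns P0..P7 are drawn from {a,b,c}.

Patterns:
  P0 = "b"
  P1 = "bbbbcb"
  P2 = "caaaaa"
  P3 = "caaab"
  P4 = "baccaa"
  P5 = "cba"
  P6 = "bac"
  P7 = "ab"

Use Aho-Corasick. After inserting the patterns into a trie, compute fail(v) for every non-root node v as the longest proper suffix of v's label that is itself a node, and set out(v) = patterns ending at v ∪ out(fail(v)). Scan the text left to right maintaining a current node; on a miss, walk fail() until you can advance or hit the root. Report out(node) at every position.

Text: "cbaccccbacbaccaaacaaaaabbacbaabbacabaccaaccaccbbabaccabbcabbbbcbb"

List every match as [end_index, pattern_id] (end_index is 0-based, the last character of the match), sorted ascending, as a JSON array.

Build automaton:
Trie (insert patterns):
  n0 'ε': a→21 b→1 c→7
  n1 'b': a→14 b→2  [P0 ends]
  n2 'bb': b→3
  n3 'bbb': b→4
  n4 'bbbb': c→5
  n5 'bbbbc': b→6
  n6 'bbbbcb': ·  [P1 ends]
  n7 'c': a→8 b→19
  n8 'ca': a→9
  n9 'caa': a→10
  n10 'caaa': a→11 b→13
  n11 'caaaa': a→12
  n12 'caaaaa': ·  [P2 ends]
  n13 'caaab': ·  [P3 ends]
  n14 'ba': c→15
  n15 'bac': c→16  [P6 ends]
  n16 'bacc': a→17
  n17 'bacca': a→18
  n18 'baccaa': ·  [P4 ends]
  n19 'cb': a→20
  n20 'cba': ·  [P5 ends]
  n21 'a': b→22
  n22 'ab': ·  [P7 ends]

BFS fail/out derivation:
  fail(1) 'b': from fail(0)=0 chase 'b': 0 ⇒ 0;  out={0}∪out(0)={0}
  fail(7) 'c': from fail(0)=0 chase 'c': 0 ⇒ 0;  out=∅∪out(0)=∅
  fail(21) 'a': from fail(0)=0 chase 'a': 0 ⇒ 0;  out=∅∪out(0)=∅
  fail(2) 'bb': from fail(1)=0 chase 'b': 0 ⇒ 1;  out=∅∪out(1)={0}
  fail(8) 'ca': from fail(7)=0 chase 'a': 0 ⇒ 21;  out=∅∪out(21)=∅
  fail(14) 'ba': from fail(1)=0 chase 'a': 0 ⇒ 21;  out=∅∪out(21)=∅
  fail(19) 'cb': from fail(7)=0 chase 'b': 0 ⇒ 1;  out=∅∪out(1)={0}
  fail(22) 'ab': from fail(21)=0 chase 'b': 0 ⇒ 1;  out={7}∪out(1)={0,7}
  fail(3) 'bbb': from fail(2)=1 chase 'b': 1 ⇒ 2;  out=∅∪out(2)={0}
  fail(9) 'caa': from fail(8)=21 chase 'a': 21→0 ⇒ 21;  out=∅∪out(21)=∅
  fail(15) 'bac': from fail(14)=21 chase 'c': 21→0 ⇒ 7;  out={6}∪out(7)={6}
  fail(20) 'cba': from fail(19)=1 chase 'a': 1 ⇒ 14;  out={5}∪out(14)={5}
  fail(4) 'bbbb': from fail(3)=2 chase 'b': 2 ⇒ 3;  out=∅∪out(3)={0}
  fail(10) 'caaa': from fail(9)=21 chase 'a': 21→0 ⇒ 21;  out=∅∪out(21)=∅
  fail(16) 'bacc': from fail(15)=7 chase 'c': 7→0 ⇒ 7;  out=∅∪out(7)=∅
  fail(5) 'bbbbc': from fail(4)=3 chase 'c': 3→2→1→0 ⇒ 7;  out=∅∪out(7)=∅
  fail(11) 'caaaa': from fail(10)=21 chase 'a': 21→0 ⇒ 21;  out=∅∪out(21)=∅
  fail(13) 'caaab': from fail(10)=21 chase 'b': 21 ⇒ 22;  out={3}∪out(22)={0,3,7}
  fail(17) 'bacca': from fail(16)=7 chase 'a': 7 ⇒ 8;  out=∅∪out(8)=∅
  fail(6) 'bbbbcb': from fail(5)=7 chase 'b': 7 ⇒ 19;  out={1}∪out(19)={0,1}
  fail(12) 'caaaaa': from fail(11)=21 chase 'a': 21→0 ⇒ 21;  out={2}∪out(21)={2}
  fail(18) 'baccaa': from fail(17)=8 chase 'a': 8 ⇒ 9;  out={4}∪out(9)={4}

Text stream:
pos 0 'c': at 7
pos 1 'b': at 19  ** P0@[1:1]
pos 2 'a': at 20  ** P5@[0:2]
pos 3 'c': at 15 (via fail)  ** P6@[1:3]
pos 4 'c': at 16
pos 5 'c': at 7 (via fail)
pos 6 'c': at 7 (via fail)
pos 7 'b': at 19  ** P0@[7:7]
pos 8 'a': at 20  ** P5@[6:8]
pos 9 'c': at 15 (via fail)  ** P6@[7:9]
pos 10 'b': at 19 (via fail)  ** P0@[10:10]
pos 11 'a': at 20  ** P5@[9:11]
pos 12 'c': at 15 (via fail)  ** P6@[10:12]
pos 13 'c': at 16
pos 14 'a': at 17
pos 15 'a': at 18  ** P4@[10:15]
pos 16 'a': at 10 (via fail)
pos 17 'c': at 7 (via fail)
pos 18 'a': at 8
pos 19 'a': at 9
pos 20 'a': at 10
pos 21 'a': at 11
pos 22 'a': at 12  ** P2@[17:22]
pos 23 'b': at 22 (via fail)  ** P0@[23:23],P7@[22:23]
pos 24 'b': at 2 (via fail)  ** P0@[24:24]
pos 25 'a': at 14 (via fail)
pos 26 'c': at 15  ** P6@[24:26]
pos 27 'b': at 19 (via fail)  ** P0@[27:27]
pos 28 'a': at 20  ** P5@[26:28]
pos 29 'a': at 21 (via fail)
pos 30 'b': at 22  ** P0@[30:30],P7@[29:30]
pos 31 'b': at 2 (via fail)  ** P0@[31:31]
pos 32 'a': at 14 (via fail)
pos 33 'c': at 15  ** P6@[31:33]
pos 34 'a': at 8 (via fail)
pos 35 'b': at 22 (via fail)  ** P0@[35:35],P7@[34:35]
pos 36 'a': at 14 (via fail)
pos 37 'c': at 15  ** P6@[35:37]
pos 38 'c': at 16
pos 39 'a': at 17
pos 40 'a': at 18  ** P4@[35:40]
pos 41 'c': at 7 (via fail)
pos 42 'c': at 7 (via fail)
pos 43 'a': at 8
pos 44 'c': at 7 (via fail)
pos 45 'c': at 7 (via fail)
pos 46 'b': at 19  ** P0@[46:46]
pos 47 'b': at 2 (via fail)  ** P0@[47:47]
pos 48 'a': at 14 (via fail)
pos 49 'b': at 22 (via fail)  ** P0@[49:49],P7@[48:49]
pos 50 'a': at 14 (via fail)
pos 51 'c': at 15  ** P6@[49:51]
pos 52 'c': at 16
pos 53 'a': at 17
pos 54 'b': at 22 (via fail)  ** P0@[54:54],P7@[53:54]
pos 55 'b': at 2 (via fail)  ** P0@[55:55]
pos 56 'c': at 7 (via fail)
pos 57 'a': at 8
pos 58 'b': at 22 (via fail)  ** P0@[58:58],P7@[57:58]
pos 59 'b': at 2 (via fail)  ** P0@[59:59]
pos 60 'b': at 3  ** P0@[60:60]
pos 61 'b': at 4  ** P0@[61:61]
pos 62 'c': at 5
pos 63 'b': at 6  ** P0@[63:63],P1@[58:63]
pos 64 'b': at 2 (via fail)  ** P0@[64:64]

All matches (sorted): [[1,0],[2,5],[3,6],[7,0],[8,5],[9,6],[10,0],[11,5],[12,6],[15,4],[22,2],[23,0],[23,7],[24,0],[26,6],[27,0],[28,5],[30,0],[30,7],[31,0],[33,6],[35,0],[35,7],[37,6],[40,4],[46,0],[47,0],[49,0],[49,7],[51,6],[54,0],[54,7],[55,0],[58,0],[58,7],[59,0],[60,0],[61,0],[63,0],[63,1],[64,0]]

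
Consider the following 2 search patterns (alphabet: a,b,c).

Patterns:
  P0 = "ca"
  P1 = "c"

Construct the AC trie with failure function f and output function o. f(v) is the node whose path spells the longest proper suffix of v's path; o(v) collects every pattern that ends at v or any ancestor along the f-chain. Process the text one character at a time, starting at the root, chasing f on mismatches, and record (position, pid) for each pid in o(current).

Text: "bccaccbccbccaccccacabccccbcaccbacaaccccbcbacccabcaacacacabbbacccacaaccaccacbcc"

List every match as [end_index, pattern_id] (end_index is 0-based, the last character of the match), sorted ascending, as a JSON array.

Build automaton:
Trie (insert patterns):
  0='ε' goto c→1
  1='c' goto a→2  [P1 ends]
  2='ca' goto ·  [P0 ends]

Failure links (BFS by depth):
  fail(1) 'c': from fail(0)=0 chase 'c': 0 ⇒ 0;  out={1}∪out(0)={1}
  fail(2) 'ca': from fail(1)=0 chase 'a': 0 ⇒ 0;  out={0}∪out(0)={0}

Run:
[0] read 'b'  n0⇒n0
[1] read 'c'  n0⇒n1  emit P1@[1:1]
[2] read 'c'  n1⇒n1 ·f  emit P1@[2:2]
[3] read 'a'  n1⇒n2  emit P0@[2:3]
[4] read 'c'  n2⇒n1 ·f  emit P1@[4:4]
[5] read 'c'  n1⇒n1 ·f  emit P1@[5:5]
[6] read 'b'  n1⇒n0 ·f
[7] read 'c'  n0⇒n1  emit P1@[7:7]
[8] read 'c'  n1⇒n1 ·f  emit P1@[8:8]
[9] read 'b'  n1⇒n0 ·f
[10] read 'c'  n0⇒n1  emit P1@[10:10]
[11] read 'c'  n1⇒n1 ·f  emit P1@[11:11]
[12] read 'a'  n1⇒n2  emit P0@[11:12]
[13] read 'c'  n2⇒n1 ·f  emit P1@[13:13]
[14] read 'c'  n1⇒n1 ·f  emit P1@[14:14]
[15] read 'c'  n1⇒n1 ·f  emit P1@[15:15]
[16] read 'c'  n1⇒n1 ·f  emit P1@[16:16]
[17] read 'a'  n1⇒n2  emit P0@[16:17]
[18] read 'c'  n2⇒n1 ·f  emit P1@[18:18]
[19] read 'a'  n1⇒n2  emit P0@[18:19]
[20] read 'b'  n2⇒n0 ·f
[21] read 'c'  n0⇒n1  emit P1@[21:21]
[22] read 'c'  n1⇒n1 ·f  emit P1@[22:22]
[23] read 'c'  n1⇒n1 ·f  emit P1@[23:23]
[24] read 'c'  n1⇒n1 ·f  emit P1@[24:24]
[25] read 'b'  n1⇒n0 ·f
[26] read 'c'  n0⇒n1  emit P1@[26:26]
[27] read 'a'  n1⇒n2  emit P0@[26:27]
[28] read 'c'  n2⇒n1 ·f  emit P1@[28:28]
[29] read 'c'  n1⇒n1 ·f  emit P1@[29:29]
[30] read 'b'  n1⇒n0 ·f
[31] read 'a'  n0⇒n0
[32] read 'c'  n0⇒n1  emit P1@[32:32]
[33] read 'a'  n1⇒n2  emit P0@[32:33]
[34] read 'a'  n2⇒n0 ·f
[35] read 'c'  n0⇒n1  emit P1@[35:35]
[36] read 'c'  n1⇒n1 ·f  emit P1@[36:36]
[37] read 'c'  n1⇒n1 ·f  emit P1@[37:37]
[38] read 'c'  n1⇒n1 ·f  emit P1@[38:38]
[39] read 'b'  n1⇒n0 ·f
[40] read 'c'  n0⇒n1  emit P1@[40:40]
[41] read 'b'  n1⇒n0 ·f
[42] read 'a'  n0⇒n0
[43] read 'c'  n0⇒n1  emit P1@[43:43]
[44] read 'c'  n1⇒n1 ·f  emit P1@[44:44]
[45] read 'c'  n1⇒n1 ·f  emit P1@[45:45]
[46] read 'a'  n1⇒n2  emit P0@[45:46]
[47] read 'b'  n2⇒n0 ·f
[48] read 'c'  n0⇒n1  emit P1@[48:48]
[49] read 'a'  n1⇒n2  emit P0@[48:49]
[50] read 'a'  n2⇒n0 ·f
[51] read 'c'  n0⇒n1  emit P1@[51:51]
[52] read 'a'  n1⇒n2  emit P0@[51:52]
[53] read 'c'  n2⇒n1 ·f  emit P1@[53:53]
[54] read 'a'  n1⇒n2  emit P0@[53:54]
[55] read 'c'  n2⇒n1 ·f  emit P1@[55:55]
[56] read 'a'  n1⇒n2  emit P0@[55:56]
[57] read 'b'  n2⇒n0 ·f
[58] read 'b'  n0⇒n0
[59] read 'b'  n0⇒n0
[60] read 'a'  n0⇒n0
[61] read 'c'  n0⇒n1  emit P1@[61:61]
[62] read 'c'  n1⇒n1 ·f  emit P1@[62:62]
[63] read 'c'  n1⇒n1 ·f  emit P1@[63:63]
[64] read 'a'  n1⇒n2  emit P0@[63:64]
[65] read 'c'  n2⇒n1 ·f  emit P1@[65:65]
[66] read 'a'  n1⇒n2  emit P0@[65:66]
[67] read 'a'  n2⇒n0 ·f
[68] read 'c'  n0⇒n1  emit P1@[68:68]
[69] read 'c'  n1⇒n1 ·f  emit P1@[69:69]
[70] read 'a'  n1⇒n2  emit P0@[69:70]
[71] read 'c'  n2⇒n1 ·f  emit P1@[71:71]
[72] read 'c'  n1⇒n1 ·f  emit P1@[72:72]
[73] read 'a'  n1⇒n2  emit P0@[72:73]
[74] read 'c'  n2⇒n1 ·f  emit P1@[74:74]
[75] read 'b'  n1⇒n0 ·f
[76] read 'c'  n0⇒n1  emit P1@[76:76]
[77] read 'c'  n1⇒n1 ·f  emit P1@[77:77]

All matches (sorted): [[1,1],[2,1],[3,0],[4,1],[5,1],[7,1],[8,1],[10,1],[11,1],[12,0],[13,1],[14,1],[15,1],[16,1],[17,0],[18,1],[19,0],[21,1],[22,1],[23,1],[24,1],[26,1],[27,0],[28,1],[29,1],[32,1],[33,0],[35,1],[36,1],[37,1],[38,1],[40,1],[43,1],[44,1],[45,1],[46,0],[48,1],[49,0],[51,1],[52,0],[53,1],[54,0],[55,1],[56,0],[61,1],[62,1],[63,1],[64,0],[65,1],[66,0],[68,1],[69,1],[70,0],[71,1],[72,1],[73,0],[74,1],[76,1],[77,1]]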